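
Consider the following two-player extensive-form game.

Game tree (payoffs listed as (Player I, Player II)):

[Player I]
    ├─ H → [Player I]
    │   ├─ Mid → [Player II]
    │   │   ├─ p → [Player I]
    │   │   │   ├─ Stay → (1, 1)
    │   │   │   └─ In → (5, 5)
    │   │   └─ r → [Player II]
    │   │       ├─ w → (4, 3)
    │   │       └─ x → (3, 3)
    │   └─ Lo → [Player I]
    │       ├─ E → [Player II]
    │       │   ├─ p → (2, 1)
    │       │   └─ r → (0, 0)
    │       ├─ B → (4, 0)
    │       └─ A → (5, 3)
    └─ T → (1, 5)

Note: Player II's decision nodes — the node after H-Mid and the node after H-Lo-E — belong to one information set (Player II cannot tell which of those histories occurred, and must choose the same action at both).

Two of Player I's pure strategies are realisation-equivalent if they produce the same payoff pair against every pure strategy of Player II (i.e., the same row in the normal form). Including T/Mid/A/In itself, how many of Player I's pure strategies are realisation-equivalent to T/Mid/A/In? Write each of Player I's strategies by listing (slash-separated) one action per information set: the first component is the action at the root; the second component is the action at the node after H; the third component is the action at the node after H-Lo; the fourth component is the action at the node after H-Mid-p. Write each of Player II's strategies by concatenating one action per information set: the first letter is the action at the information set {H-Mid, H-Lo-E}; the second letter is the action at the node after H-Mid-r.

12

Row for T/Mid/A/In (columns pw, px, rw, rx): (1,5) (1,5) (1,5) (1,5).
Under T/Mid/A/In, Player I's choice at the node after H and at the node after H-Lo and at the node after H-Mid-p can never be reached regardless of what Player II does, so varying those choices leaves every outcome unchanged.
Holding the reachable choices fixed and varying the unreachable ones freely already gives 2 × 3 × 2 = 12 equivalent strategies.
No other strategy reproduces this row, so those 12 are the full class: T/Mid/E/Stay, T/Mid/E/In, T/Mid/B/Stay, T/Mid/B/In, T/Mid/A/Stay, T/Mid/A/In, T/Lo/E/Stay, T/Lo/E/In, T/Lo/B/Stay, T/Lo/B/In, T/Lo/A/Stay, T/Lo/A/In.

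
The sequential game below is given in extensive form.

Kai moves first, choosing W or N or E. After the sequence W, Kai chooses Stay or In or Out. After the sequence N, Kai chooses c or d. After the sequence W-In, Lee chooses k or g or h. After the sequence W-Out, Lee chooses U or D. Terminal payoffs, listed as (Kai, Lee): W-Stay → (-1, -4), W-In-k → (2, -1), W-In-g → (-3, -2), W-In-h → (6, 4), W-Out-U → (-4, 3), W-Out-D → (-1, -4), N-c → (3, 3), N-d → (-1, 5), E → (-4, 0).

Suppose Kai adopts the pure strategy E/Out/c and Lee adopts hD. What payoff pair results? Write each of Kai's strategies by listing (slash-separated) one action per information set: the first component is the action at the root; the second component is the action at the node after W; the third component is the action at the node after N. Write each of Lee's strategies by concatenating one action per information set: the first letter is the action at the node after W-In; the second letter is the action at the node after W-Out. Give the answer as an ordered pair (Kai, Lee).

Trace the play path from the root:
  Kai plays E
→ terminal payoff (-4, 0).
(Kai's choice at the node after W is never reached on this path, so it doesn't affect the outcome.)

(-4, 0)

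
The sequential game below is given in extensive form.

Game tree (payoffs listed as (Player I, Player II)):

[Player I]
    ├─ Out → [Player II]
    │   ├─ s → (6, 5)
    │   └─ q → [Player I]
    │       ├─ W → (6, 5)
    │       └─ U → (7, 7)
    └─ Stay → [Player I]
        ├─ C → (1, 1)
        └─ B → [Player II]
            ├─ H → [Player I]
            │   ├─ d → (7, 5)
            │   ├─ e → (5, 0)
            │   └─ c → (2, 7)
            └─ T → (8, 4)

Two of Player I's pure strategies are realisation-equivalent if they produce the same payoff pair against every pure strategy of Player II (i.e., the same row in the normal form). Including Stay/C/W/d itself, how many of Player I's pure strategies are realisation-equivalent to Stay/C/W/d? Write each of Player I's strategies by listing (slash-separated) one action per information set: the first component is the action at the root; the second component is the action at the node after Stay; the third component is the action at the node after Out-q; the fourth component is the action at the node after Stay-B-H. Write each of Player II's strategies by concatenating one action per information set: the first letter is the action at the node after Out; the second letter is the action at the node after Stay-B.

Row for Stay/C/W/d (columns sH, sT, qH, qT): (1,1) (1,1) (1,1) (1,1).
Under Stay/C/W/d, Player I's choice at the node after Out-q and at the node after Stay-B-H can never be reached regardless of what Player II does, so varying those choices leaves every outcome unchanged.
Holding the reachable choices fixed and varying the unreachable ones freely already gives 2 × 3 = 6 equivalent strategies.
No other strategy reproduces this row, so those 6 are the full class: Stay/C/W/d, Stay/C/W/e, Stay/C/W/c, Stay/C/U/d, Stay/C/U/e, Stay/C/U/c.

6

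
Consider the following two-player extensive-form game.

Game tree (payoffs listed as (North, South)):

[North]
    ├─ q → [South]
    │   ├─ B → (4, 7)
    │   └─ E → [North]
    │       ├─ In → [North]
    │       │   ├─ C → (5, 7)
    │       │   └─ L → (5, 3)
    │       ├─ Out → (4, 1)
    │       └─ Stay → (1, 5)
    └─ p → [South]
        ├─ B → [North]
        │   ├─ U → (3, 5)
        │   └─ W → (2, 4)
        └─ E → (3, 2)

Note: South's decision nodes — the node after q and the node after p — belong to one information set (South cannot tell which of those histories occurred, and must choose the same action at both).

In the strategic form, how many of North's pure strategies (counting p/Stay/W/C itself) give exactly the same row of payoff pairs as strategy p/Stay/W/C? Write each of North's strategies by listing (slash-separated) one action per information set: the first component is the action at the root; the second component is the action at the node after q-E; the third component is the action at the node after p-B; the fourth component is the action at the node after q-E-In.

6

Row for p/Stay/W/C (columns B, E): (2,4) (3,2).
Under p/Stay/W/C, North's choice at the node after q-E and at the node after q-E-In can never be reached regardless of what South does, so varying those choices leaves every outcome unchanged.
Holding the reachable choices fixed and varying the unreachable ones freely already gives 3 × 2 = 6 equivalent strategies.
No other strategy reproduces this row, so those 6 are the full class: p/In/W/C, p/In/W/L, p/Out/W/C, p/Out/W/L, p/Stay/W/C, p/Stay/W/L.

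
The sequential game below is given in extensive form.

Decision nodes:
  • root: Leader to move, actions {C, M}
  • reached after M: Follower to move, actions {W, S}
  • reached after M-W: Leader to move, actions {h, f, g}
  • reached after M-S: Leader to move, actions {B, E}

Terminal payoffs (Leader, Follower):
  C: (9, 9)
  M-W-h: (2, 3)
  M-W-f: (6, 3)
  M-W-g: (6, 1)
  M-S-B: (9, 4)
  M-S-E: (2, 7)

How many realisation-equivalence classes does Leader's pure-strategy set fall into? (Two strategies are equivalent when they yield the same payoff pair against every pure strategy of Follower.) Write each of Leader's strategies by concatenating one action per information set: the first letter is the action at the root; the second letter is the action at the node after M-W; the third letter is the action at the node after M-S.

7

Leader has 12 pure strategies: ChB, ChE, CfB, CfE, CgB, CgE, MhB, MhE, MfB, MfE, MgB, MgE. Columns: W, S.
{ChB, ChE, CfB, CfE, CgB, CgE} → row (9,9) (9,9)
{MhB} → row (2,3) (9,4)
{MhE} → row (2,3) (2,7)
{MfB} → row (6,3) (9,4)
{MfE} → row (6,3) (2,7)
{MgB} → row (6,1) (9,4)
{MgE} → row (6,1) (2,7)
That's 7 distinct rows out of 12 strategies.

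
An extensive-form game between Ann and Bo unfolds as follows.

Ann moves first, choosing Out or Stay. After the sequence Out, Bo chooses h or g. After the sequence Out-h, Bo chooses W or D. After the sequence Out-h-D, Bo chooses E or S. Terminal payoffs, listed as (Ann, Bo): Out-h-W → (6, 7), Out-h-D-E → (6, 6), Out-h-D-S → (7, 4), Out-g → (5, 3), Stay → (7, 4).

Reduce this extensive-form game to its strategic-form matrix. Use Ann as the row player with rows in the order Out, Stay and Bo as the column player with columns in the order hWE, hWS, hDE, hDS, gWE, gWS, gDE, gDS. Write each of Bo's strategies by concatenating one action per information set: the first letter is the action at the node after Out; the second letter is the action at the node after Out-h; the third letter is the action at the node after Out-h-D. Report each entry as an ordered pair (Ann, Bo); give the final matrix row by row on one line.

Out: (6,7) (6,7) (6,6) (7,4) (5,3) (5,3) (5,3) (5,3) | Stay: (7,4) (7,4) (7,4) (7,4) (7,4) (7,4) (7,4) (7,4)

          hWE      hWS      hDE      hDS      gWE      gWS      gDE      gDS
 Out    (6,7)    (6,7)    (6,6)    (7,4)    (5,3)    (5,3)    (5,3)    (5,3)
Stay    (7,4)    (7,4)    (7,4)    (7,4)    (7,4)    (7,4)    (7,4)    (7,4)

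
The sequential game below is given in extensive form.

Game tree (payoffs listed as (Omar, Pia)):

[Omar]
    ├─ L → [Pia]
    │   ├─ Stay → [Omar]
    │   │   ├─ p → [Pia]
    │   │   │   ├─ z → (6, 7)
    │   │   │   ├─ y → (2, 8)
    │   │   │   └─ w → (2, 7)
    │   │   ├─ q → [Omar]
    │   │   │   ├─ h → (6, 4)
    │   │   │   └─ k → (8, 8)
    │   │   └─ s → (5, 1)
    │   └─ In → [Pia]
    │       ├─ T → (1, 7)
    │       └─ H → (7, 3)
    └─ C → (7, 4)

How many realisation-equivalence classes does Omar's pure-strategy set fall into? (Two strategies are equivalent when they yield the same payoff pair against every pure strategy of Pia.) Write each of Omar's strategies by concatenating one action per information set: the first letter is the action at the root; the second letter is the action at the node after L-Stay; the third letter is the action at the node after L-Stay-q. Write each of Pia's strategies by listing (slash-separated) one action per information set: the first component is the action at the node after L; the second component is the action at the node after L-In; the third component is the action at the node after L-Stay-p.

5

Omar has 12 pure strategies: Lph, Lpk, Lqh, Lqk, Lsh, Lsk, Cph, Cpk, Cqh, Cqk, Csh, Csk. Columns: Stay/T/z, Stay/T/y, Stay/T/w, Stay/H/z, Stay/H/y, Stay/H/w, In/T/z, In/T/y, In/T/w, In/H/z, In/H/y, In/H/w.
{Lph, Lpk} → row (6,7) (2,8) (2,7) (6,7) (2,8) (2,7) (1,7) (1,7) (1,7) (7,3) (7,3) (7,3)
{Lqh} → row (6,4) (6,4) (6,4) (6,4) (6,4) (6,4) (1,7) (1,7) (1,7) (7,3) (7,3) (7,3)
{Lqk} → row (8,8) (8,8) (8,8) (8,8) (8,8) (8,8) (1,7) (1,7) (1,7) (7,3) (7,3) (7,3)
{Lsh, Lsk} → row (5,1) (5,1) (5,1) (5,1) (5,1) (5,1) (1,7) (1,7) (1,7) (7,3) (7,3) (7,3)
{Cph, Cpk, Cqh, Cqk, Csh, Csk} → row (7,4) (7,4) (7,4) (7,4) (7,4) (7,4) (7,4) (7,4) (7,4) (7,4) (7,4) (7,4)
That's 5 distinct rows out of 12 strategies.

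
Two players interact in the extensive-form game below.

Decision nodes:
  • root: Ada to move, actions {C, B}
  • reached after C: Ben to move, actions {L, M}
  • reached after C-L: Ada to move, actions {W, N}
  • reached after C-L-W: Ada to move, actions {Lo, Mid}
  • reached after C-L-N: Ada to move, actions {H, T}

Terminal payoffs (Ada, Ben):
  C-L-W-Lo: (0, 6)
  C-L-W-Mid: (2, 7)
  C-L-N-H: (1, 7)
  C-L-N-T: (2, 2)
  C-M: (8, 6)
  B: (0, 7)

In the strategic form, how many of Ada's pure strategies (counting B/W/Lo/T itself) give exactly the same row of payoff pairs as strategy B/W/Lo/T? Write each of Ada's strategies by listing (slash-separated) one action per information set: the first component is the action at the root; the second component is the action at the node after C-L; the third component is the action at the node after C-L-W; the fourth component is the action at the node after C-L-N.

Row for B/W/Lo/T (columns L, M): (0,7) (0,7).
Under B/W/Lo/T, Ada's choice at the node after C-L and at the node after C-L-W and at the node after C-L-N can never be reached regardless of what Ben does, so varying those choices leaves every outcome unchanged.
Holding the reachable choices fixed and varying the unreachable ones freely already gives 2 × 2 × 2 = 8 equivalent strategies.
No other strategy reproduces this row, so those 8 are the full class: B/W/Lo/H, B/W/Lo/T, B/W/Mid/H, B/W/Mid/T, B/N/Lo/H, B/N/Lo/T, B/N/Mid/H, B/N/Mid/T.

8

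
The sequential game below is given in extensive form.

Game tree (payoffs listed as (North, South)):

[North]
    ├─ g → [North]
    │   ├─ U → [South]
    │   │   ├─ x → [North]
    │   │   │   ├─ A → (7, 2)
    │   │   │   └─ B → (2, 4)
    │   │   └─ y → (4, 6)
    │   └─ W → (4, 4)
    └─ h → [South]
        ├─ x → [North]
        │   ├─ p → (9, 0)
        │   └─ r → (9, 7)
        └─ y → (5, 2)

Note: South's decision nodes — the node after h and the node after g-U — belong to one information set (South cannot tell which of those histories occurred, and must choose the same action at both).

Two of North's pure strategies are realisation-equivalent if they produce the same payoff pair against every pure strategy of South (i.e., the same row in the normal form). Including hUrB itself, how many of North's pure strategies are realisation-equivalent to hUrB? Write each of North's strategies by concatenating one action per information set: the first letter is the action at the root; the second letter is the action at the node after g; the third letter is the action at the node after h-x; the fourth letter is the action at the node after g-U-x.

4

Row for hUrB (columns x, y): (9,7) (5,2).
Under hUrB, North's choice at the node after g and at the node after g-U-x can never be reached regardless of what South does, so varying those choices leaves every outcome unchanged.
Holding the reachable choices fixed and varying the unreachable ones freely already gives 2 × 2 = 4 equivalent strategies.
No other strategy reproduces this row, so those 4 are the full class: hUrA, hUrB, hWrA, hWrB.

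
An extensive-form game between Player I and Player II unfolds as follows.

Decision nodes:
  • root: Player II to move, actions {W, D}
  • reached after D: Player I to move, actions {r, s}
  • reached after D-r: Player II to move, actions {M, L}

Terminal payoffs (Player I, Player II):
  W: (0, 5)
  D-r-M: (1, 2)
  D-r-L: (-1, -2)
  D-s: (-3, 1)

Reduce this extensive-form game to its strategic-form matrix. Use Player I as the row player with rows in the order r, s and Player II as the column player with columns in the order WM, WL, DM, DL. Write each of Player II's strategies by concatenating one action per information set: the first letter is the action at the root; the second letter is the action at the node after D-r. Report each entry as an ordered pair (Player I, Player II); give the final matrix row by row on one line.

r: (0,5) (0,5) (1,2) (-1,-2) | s: (0,5) (0,5) (-3,1) (-3,1)

Row r: WM→(0,5), WL→(0,5), DM→(1,2), DL→(-1,-2)
Row s: WM→(0,5), WL→(0,5), DM→(-3,1), DL→(-3,1)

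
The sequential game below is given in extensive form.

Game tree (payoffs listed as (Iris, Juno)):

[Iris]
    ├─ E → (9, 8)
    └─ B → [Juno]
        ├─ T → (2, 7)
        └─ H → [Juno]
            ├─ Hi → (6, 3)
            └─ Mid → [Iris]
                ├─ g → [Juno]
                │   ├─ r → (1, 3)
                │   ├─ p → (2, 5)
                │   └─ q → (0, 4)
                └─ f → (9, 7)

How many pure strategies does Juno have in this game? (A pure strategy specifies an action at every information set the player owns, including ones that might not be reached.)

Juno owns the node after B with actions {T, H} — two choices.
Juno owns the node after B-H with actions {Hi, Mid} — two choices.
Juno owns the node after B-H-Mid-g with actions {r, p, q} — three choices.
A pure strategy fixes one action at each information set independently, so the count is the product 2 × 2 × 3 = 12.
(For reference, Iris has 4 pure strategies, giving a 12×4 normal-form matrix.)

12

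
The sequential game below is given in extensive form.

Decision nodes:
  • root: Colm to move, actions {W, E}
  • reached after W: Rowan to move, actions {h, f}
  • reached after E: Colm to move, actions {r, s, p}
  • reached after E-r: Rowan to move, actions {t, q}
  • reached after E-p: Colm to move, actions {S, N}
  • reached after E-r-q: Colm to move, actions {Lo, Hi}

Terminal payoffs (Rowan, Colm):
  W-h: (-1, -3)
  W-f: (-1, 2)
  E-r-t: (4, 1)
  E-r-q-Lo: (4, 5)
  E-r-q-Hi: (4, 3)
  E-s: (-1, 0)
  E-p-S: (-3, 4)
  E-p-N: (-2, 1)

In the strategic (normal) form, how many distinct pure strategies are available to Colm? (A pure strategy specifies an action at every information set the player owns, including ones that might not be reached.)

24

Colm owns the root with actions {W, E} — two choices.
Colm owns the node after E with actions {r, s, p} — three choices.
Colm owns the node after E-p with actions {S, N} — two choices.
Colm owns the node after E-r-q with actions {Lo, Hi} — two choices.
A pure strategy fixes one action at each information set independently, so the count is the product 2 × 3 × 2 × 2 = 24.
(For reference, Rowan has 4 pure strategies, giving a 24×4 normal-form matrix.)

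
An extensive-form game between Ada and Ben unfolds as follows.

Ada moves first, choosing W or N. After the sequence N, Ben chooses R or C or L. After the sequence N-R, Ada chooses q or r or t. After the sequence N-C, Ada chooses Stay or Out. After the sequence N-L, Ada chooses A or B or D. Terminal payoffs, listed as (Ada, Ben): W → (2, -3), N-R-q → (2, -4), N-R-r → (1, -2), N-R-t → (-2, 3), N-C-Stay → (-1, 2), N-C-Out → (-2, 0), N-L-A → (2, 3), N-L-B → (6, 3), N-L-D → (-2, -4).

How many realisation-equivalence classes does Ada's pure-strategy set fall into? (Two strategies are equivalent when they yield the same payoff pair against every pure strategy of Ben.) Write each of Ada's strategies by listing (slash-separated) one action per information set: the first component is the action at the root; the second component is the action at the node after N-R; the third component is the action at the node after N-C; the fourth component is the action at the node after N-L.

Ada has 36 pure strategies: W/q/Stay/A, W/q/Stay/B, W/q/Stay/D, W/q/Out/A, W/q/Out/B, W/q/Out/D, W/r/Stay/A, W/r/Stay/B, W/r/Stay/D, W/r/Out/A, W/r/Out/B, W/r/Out/D, W/t/Stay/A, W/t/Stay/B, W/t/Stay/D, W/t/Out/A, W/t/Out/B, W/t/Out/D, N/q/Stay/A, N/q/Stay/B, N/q/Stay/D, N/q/Out/A, N/q/Out/B, N/q/Out/D, N/r/Stay/A, N/r/Stay/B, N/r/Stay/D, N/r/Out/A, N/r/Out/B, N/r/Out/D, N/t/Stay/A, N/t/Stay/B, N/t/Stay/D, N/t/Out/A, N/t/Out/B, N/t/Out/D. Columns: R, C, L.
{W/q/Stay/A, W/q/Stay/B, W/q/Stay/D, W/q/Out/A, W/q/Out/B, W/q/Out/D, W/r/Stay/A, W/r/Stay/B, W/r/Stay/D, W/r/Out/A, W/r/Out/B, W/r/Out/D, W/t/Stay/A, W/t/Stay/B, W/t/Stay/D, W/t/Out/A, W/t/Out/B, W/t/Out/D} → row (2,-3) (2,-3) (2,-3)
{N/q/Stay/A} → row (2,-4) (-1,2) (2,3)
{N/q/Stay/B} → row (2,-4) (-1,2) (6,3)
{N/q/Stay/D} → row (2,-4) (-1,2) (-2,-4)
{N/q/Out/A} → row (2,-4) (-2,0) (2,3)
{N/q/Out/B} → row (2,-4) (-2,0) (6,3)
{N/q/Out/D} → row (2,-4) (-2,0) (-2,-4)
{N/r/Stay/A} → row (1,-2) (-1,2) (2,3)
{N/r/Stay/B} → row (1,-2) (-1,2) (6,3)
{N/r/Stay/D} → row (1,-2) (-1,2) (-2,-4)
{N/r/Out/A} → row (1,-2) (-2,0) (2,3)
{N/r/Out/B} → row (1,-2) (-2,0) (6,3)
{N/r/Out/D} → row (1,-2) (-2,0) (-2,-4)
{N/t/Stay/A} → row (-2,3) (-1,2) (2,3)
{N/t/Stay/B} → row (-2,3) (-1,2) (6,3)
{N/t/Stay/D} → row (-2,3) (-1,2) (-2,-4)
{N/t/Out/A} → row (-2,3) (-2,0) (2,3)
{N/t/Out/B} → row (-2,3) (-2,0) (6,3)
{N/t/Out/D} → row (-2,3) (-2,0) (-2,-4)
That's 19 distinct rows out of 36 strategies.

19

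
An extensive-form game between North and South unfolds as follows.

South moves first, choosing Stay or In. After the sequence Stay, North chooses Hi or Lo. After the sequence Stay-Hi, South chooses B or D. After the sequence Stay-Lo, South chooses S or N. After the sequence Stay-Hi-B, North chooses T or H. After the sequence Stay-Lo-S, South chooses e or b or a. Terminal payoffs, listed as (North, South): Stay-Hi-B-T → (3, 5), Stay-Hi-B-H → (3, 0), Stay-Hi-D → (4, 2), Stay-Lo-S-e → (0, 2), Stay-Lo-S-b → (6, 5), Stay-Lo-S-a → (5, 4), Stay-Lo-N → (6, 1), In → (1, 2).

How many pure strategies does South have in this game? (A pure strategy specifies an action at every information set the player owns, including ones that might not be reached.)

South owns the root with actions {Stay, In} — two choices.
South owns the node after Stay-Hi with actions {B, D} — two choices.
South owns the node after Stay-Lo with actions {S, N} — two choices.
South owns the node after Stay-Lo-S with actions {e, b, a} — three choices.
A pure strategy fixes one action at each information set independently, so the count is the product 2 × 2 × 2 × 3 = 24.

24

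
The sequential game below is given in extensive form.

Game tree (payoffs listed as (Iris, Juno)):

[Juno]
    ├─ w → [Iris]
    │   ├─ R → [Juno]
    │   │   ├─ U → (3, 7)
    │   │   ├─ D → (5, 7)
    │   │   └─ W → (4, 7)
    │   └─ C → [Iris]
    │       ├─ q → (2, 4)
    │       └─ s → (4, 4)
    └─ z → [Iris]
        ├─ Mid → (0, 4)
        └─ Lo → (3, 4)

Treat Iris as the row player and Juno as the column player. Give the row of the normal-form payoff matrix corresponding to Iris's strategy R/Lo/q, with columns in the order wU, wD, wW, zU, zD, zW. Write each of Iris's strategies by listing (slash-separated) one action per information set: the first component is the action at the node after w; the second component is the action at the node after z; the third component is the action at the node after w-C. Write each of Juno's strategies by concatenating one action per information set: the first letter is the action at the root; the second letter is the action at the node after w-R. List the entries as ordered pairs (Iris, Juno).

vs wU: Juno plays w → Iris plays R at [w] → Juno plays U at [w-R] → (3, 7)
vs wD: Juno plays w → Iris plays R at [w] → Juno plays D at [w-R] → (5, 7)
vs wW: Juno plays w → Iris plays R at [w] → Juno plays W at [w-R] → (4, 7)
vs zU: Juno plays z → Iris plays Lo at [z] → (3, 4)
vs zD: Juno plays z → Iris plays Lo at [z] → (3, 4)
vs zW: Juno plays z → Iris plays Lo at [z] → (3, 4)

(3,7) (5,7) (4,7) (3,4) (3,4) (3,4)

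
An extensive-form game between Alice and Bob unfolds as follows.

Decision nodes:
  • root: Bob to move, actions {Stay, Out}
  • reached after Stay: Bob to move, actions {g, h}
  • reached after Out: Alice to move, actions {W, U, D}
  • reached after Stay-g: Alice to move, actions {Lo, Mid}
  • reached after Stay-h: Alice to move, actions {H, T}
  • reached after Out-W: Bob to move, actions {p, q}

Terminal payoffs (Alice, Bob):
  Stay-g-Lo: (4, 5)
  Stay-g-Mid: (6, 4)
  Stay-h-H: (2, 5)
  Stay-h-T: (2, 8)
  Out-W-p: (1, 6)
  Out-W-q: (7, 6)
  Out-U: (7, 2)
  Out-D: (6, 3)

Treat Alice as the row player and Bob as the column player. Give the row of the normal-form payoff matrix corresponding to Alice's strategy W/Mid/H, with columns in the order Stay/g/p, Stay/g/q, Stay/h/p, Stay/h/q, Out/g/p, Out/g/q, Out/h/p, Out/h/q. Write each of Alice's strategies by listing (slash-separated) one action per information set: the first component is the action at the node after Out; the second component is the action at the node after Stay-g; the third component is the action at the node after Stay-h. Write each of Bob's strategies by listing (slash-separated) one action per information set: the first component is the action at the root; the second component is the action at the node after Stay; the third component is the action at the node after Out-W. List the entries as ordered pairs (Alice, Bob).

(6,4) (6,4) (2,5) (2,5) (1,6) (7,6) (1,6) (7,6)

vs Stay/g/p: Bob plays Stay → Bob plays g at [Stay] → Alice plays Mid at [Stay-g] → (6, 4)
vs Stay/g/q: Bob plays Stay → Bob plays g at [Stay] → Alice plays Mid at [Stay-g] → (6, 4)
vs Stay/h/p: Bob plays Stay → Bob plays h at [Stay] → Alice plays H at [Stay-h] → (2, 5)
vs Stay/h/q: Bob plays Stay → Bob plays h at [Stay] → Alice plays H at [Stay-h] → (2, 5)
vs Out/g/p: Bob plays Out → Alice plays W at [Out] → Bob plays p at [Out-W] → (1, 6)
vs Out/g/q: Bob plays Out → Alice plays W at [Out] → Bob plays q at [Out-W] → (7, 6)
vs Out/h/p: Bob plays Out → Alice plays W at [Out] → Bob plays p at [Out-W] → (1, 6)
vs Out/h/q: Bob plays Out → Alice plays W at [Out] → Bob plays q at [Out-W] → (7, 6)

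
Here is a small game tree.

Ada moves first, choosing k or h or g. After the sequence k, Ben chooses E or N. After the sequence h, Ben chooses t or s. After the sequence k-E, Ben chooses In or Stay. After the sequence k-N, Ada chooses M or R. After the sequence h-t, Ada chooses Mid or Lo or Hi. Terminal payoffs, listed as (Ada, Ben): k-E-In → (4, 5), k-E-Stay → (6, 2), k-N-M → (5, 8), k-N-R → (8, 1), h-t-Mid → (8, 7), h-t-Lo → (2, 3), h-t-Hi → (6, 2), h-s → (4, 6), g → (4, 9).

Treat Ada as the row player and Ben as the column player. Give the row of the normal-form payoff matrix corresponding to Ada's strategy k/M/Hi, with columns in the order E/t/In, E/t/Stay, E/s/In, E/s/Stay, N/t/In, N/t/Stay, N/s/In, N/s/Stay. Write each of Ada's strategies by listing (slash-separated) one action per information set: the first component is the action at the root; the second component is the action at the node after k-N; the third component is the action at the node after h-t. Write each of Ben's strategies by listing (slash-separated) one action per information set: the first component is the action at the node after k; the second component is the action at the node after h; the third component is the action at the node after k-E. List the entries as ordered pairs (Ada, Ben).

vs E/t/In: Ada plays k → Ben plays E at [k] → Ben plays In at [k-E] → (4, 5)
vs E/t/Stay: Ada plays k → Ben plays E at [k] → Ben plays Stay at [k-E] → (6, 2)
vs E/s/In: Ada plays k → Ben plays E at [k] → Ben plays In at [k-E] → (4, 5)
vs E/s/Stay: Ada plays k → Ben plays E at [k] → Ben plays Stay at [k-E] → (6, 2)
vs N/t/In: Ada plays k → Ben plays N at [k] → Ada plays M at [k-N] → (5, 8)
vs N/t/Stay: Ada plays k → Ben plays N at [k] → Ada plays M at [k-N] → (5, 8)
vs N/s/In: Ada plays k → Ben plays N at [k] → Ada plays M at [k-N] → (5, 8)
vs N/s/Stay: Ada plays k → Ben plays N at [k] → Ada plays M at [k-N] → (5, 8)

(4,5) (6,2) (4,5) (6,2) (5,8) (5,8) (5,8) (5,8)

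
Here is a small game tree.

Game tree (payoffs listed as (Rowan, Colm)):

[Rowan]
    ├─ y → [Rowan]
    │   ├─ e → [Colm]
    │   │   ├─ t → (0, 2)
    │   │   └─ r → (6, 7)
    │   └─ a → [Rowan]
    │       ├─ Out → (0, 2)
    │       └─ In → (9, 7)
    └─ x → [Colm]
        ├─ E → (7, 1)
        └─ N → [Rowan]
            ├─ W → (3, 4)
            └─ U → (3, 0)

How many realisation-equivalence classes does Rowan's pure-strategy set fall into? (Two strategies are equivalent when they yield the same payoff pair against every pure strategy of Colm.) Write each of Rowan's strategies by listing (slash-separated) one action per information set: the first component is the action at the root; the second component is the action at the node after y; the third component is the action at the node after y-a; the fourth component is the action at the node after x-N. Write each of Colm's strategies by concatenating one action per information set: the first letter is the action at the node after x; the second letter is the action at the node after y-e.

5

Rowan has 16 pure strategies: y/e/Out/W, y/e/Out/U, y/e/In/W, y/e/In/U, y/a/Out/W, y/a/Out/U, y/a/In/W, y/a/In/U, x/e/Out/W, x/e/Out/U, x/e/In/W, x/e/In/U, x/a/Out/W, x/a/Out/U, x/a/In/W, x/a/In/U. Columns: Et, Er, Nt, Nr.
{y/e/Out/W, y/e/Out/U, y/e/In/W, y/e/In/U} → row (0,2) (6,7) (0,2) (6,7)
{y/a/Out/W, y/a/Out/U} → row (0,2) (0,2) (0,2) (0,2)
{y/a/In/W, y/a/In/U} → row (9,7) (9,7) (9,7) (9,7)
{x/e/Out/W, x/e/In/W, x/a/Out/W, x/a/In/W} → row (7,1) (7,1) (3,4) (3,4)
{x/e/Out/U, x/e/In/U, x/a/Out/U, x/a/In/U} → row (7,1) (7,1) (3,0) (3,0)
That's 5 distinct rows out of 16 strategies.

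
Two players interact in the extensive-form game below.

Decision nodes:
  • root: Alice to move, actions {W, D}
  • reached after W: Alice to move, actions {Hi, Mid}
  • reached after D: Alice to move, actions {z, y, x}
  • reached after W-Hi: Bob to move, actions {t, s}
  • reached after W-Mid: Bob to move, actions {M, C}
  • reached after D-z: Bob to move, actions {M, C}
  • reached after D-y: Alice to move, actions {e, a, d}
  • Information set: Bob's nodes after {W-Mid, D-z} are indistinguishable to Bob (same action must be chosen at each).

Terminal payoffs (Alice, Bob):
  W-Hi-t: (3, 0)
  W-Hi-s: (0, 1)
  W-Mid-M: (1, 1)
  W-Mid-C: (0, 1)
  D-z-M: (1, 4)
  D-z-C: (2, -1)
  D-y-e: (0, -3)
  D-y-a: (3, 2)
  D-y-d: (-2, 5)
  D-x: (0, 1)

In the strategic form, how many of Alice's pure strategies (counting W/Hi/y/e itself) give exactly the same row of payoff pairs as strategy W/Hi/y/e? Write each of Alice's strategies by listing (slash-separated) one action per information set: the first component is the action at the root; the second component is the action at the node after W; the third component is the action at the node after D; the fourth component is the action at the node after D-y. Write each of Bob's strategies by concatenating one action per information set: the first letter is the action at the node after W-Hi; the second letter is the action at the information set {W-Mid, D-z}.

Row for W/Hi/y/e (columns tM, tC, sM, sC): (3,0) (3,0) (0,1) (0,1).
Under W/Hi/y/e, Alice's choice at the node after D and at the node after D-y can never be reached regardless of what Bob does, so varying those choices leaves every outcome unchanged.
Holding the reachable choices fixed and varying the unreachable ones freely already gives 3 × 3 = 9 equivalent strategies.
No other strategy reproduces this row, so those 9 are the full class: W/Hi/z/e, W/Hi/z/a, W/Hi/z/d, W/Hi/y/e, W/Hi/y/a, W/Hi/y/d, W/Hi/x/e, W/Hi/x/a, W/Hi/x/d.

9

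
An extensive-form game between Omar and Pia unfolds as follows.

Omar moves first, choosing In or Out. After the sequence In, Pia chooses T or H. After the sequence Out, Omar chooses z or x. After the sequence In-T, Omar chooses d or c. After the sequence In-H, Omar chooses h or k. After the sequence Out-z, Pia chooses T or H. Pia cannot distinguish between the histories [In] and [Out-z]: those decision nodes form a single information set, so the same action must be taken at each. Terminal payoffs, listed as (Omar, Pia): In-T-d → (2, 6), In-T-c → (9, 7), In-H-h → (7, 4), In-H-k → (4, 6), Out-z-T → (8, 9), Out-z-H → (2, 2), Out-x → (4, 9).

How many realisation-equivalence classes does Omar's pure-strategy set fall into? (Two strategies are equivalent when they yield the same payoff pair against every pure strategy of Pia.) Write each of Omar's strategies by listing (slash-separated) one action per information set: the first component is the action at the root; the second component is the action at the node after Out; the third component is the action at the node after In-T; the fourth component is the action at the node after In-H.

Omar has 16 pure strategies: In/z/d/h, In/z/d/k, In/z/c/h, In/z/c/k, In/x/d/h, In/x/d/k, In/x/c/h, In/x/c/k, Out/z/d/h, Out/z/d/k, Out/z/c/h, Out/z/c/k, Out/x/d/h, Out/x/d/k, Out/x/c/h, Out/x/c/k. Columns: T, H.
{In/z/d/h, In/x/d/h} → row (2,6) (7,4)
{In/z/d/k, In/x/d/k} → row (2,6) (4,6)
{In/z/c/h, In/x/c/h} → row (9,7) (7,4)
{In/z/c/k, In/x/c/k} → row (9,7) (4,6)
{Out/z/d/h, Out/z/d/k, Out/z/c/h, Out/z/c/k} → row (8,9) (2,2)
{Out/x/d/h, Out/x/d/k, Out/x/c/h, Out/x/c/k} → row (4,9) (4,9)
That's 6 distinct rows out of 16 strategies.

6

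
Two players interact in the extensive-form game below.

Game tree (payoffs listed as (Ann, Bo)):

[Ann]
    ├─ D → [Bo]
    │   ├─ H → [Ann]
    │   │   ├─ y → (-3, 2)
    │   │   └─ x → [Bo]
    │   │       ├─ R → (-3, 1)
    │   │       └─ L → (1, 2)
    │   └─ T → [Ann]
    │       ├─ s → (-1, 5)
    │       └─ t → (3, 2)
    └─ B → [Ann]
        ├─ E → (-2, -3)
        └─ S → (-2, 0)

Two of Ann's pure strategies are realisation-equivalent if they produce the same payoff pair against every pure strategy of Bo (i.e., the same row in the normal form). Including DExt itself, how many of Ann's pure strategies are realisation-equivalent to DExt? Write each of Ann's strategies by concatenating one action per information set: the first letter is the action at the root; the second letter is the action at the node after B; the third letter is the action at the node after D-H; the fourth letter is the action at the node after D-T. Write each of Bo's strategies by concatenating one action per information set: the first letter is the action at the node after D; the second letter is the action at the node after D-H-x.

2

Row for DExt (columns HR, HL, TR, TL): (-3,1) (1,2) (3,2) (3,2).
Under DExt, Ann's choice at the node after B can never be reached regardless of what Bo does, so varying those choices leaves every outcome unchanged.
Holding the reachable choices fixed and varying the unreachable one freely already gives 2 equivalent strategies.
No other strategy reproduces this row, so those 2 are the full class: DExt, DSxt.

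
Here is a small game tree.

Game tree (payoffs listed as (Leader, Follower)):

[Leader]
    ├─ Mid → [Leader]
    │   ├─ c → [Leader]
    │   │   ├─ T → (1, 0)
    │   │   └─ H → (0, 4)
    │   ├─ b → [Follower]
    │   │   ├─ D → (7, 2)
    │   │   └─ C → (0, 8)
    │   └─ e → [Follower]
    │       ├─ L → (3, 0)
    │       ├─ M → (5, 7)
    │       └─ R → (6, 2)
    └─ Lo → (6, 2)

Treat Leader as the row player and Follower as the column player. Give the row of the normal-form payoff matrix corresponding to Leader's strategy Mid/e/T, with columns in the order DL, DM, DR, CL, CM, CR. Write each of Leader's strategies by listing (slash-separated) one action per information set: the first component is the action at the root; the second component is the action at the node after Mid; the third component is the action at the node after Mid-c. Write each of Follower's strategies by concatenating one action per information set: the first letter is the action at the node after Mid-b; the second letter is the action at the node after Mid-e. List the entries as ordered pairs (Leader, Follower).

(3,0) (5,7) (6,2) (3,0) (5,7) (6,2)

vs DL: Leader plays Mid → Leader plays e at [Mid] → Follower plays L at [Mid-e] → (3, 0)
vs DM: Leader plays Mid → Leader plays e at [Mid] → Follower plays M at [Mid-e] → (5, 7)
vs DR: Leader plays Mid → Leader plays e at [Mid] → Follower plays R at [Mid-e] → (6, 2)
vs CL: Leader plays Mid → Leader plays e at [Mid] → Follower plays L at [Mid-e] → (3, 0)
vs CM: Leader plays Mid → Leader plays e at [Mid] → Follower plays M at [Mid-e] → (5, 7)
vs CR: Leader plays Mid → Leader plays e at [Mid] → Follower plays R at [Mid-e] → (6, 2)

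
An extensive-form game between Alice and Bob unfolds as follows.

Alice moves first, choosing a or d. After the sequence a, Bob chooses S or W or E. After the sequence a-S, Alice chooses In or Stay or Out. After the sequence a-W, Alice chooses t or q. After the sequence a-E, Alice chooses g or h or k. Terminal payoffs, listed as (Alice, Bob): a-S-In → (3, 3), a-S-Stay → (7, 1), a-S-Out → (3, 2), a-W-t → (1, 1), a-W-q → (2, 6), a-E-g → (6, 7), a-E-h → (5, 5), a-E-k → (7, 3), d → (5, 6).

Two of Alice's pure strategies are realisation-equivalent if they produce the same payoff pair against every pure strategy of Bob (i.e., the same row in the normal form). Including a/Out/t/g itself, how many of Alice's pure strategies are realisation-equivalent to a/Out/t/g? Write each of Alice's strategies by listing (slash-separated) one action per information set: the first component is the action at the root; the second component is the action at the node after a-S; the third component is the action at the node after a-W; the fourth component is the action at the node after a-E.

1

Row for a/Out/t/g (columns S, W, E): (3,2) (1,1) (6,7).
Every one of Alice's information sets is on the play path for some reply by Bob when Alice follows a/Out/t/g.
Changing the action at any of them therefore changes at least one column, so only a/Out/t/g itself gives this row.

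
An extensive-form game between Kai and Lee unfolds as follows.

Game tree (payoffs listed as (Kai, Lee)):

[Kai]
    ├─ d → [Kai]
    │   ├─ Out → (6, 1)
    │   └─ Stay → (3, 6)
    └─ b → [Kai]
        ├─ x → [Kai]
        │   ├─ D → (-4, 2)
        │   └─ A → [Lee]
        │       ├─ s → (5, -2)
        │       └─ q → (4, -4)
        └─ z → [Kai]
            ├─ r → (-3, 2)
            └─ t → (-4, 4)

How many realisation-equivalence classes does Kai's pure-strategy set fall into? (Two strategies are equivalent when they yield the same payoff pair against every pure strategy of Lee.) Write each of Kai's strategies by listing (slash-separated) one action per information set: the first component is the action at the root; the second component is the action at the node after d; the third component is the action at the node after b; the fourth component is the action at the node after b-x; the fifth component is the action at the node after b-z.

6

Kai has 32 pure strategies: d/Out/x/D/r, d/Out/x/D/t, d/Out/x/A/r, d/Out/x/A/t, d/Out/z/D/r, d/Out/z/D/t, d/Out/z/A/r, d/Out/z/A/t, d/Stay/x/D/r, d/Stay/x/D/t, d/Stay/x/A/r, d/Stay/x/A/t, d/Stay/z/D/r, d/Stay/z/D/t, d/Stay/z/A/r, d/Stay/z/A/t, b/Out/x/D/r, b/Out/x/D/t, b/Out/x/A/r, b/Out/x/A/t, b/Out/z/D/r, b/Out/z/D/t, b/Out/z/A/r, b/Out/z/A/t, b/Stay/x/D/r, b/Stay/x/D/t, b/Stay/x/A/r, b/Stay/x/A/t, b/Stay/z/D/r, b/Stay/z/D/t, b/Stay/z/A/r, b/Stay/z/A/t. Columns: s, q.
{d/Out/x/D/r, d/Out/x/D/t, d/Out/x/A/r, d/Out/x/A/t, d/Out/z/D/r, d/Out/z/D/t, d/Out/z/A/r, d/Out/z/A/t} → row (6,1) (6,1)
{d/Stay/x/D/r, d/Stay/x/D/t, d/Stay/x/A/r, d/Stay/x/A/t, d/Stay/z/D/r, d/Stay/z/D/t, d/Stay/z/A/r, d/Stay/z/A/t} → row (3,6) (3,6)
{b/Out/x/D/r, b/Out/x/D/t, b/Stay/x/D/r, b/Stay/x/D/t} → row (-4,2) (-4,2)
{b/Out/x/A/r, b/Out/x/A/t, b/Stay/x/A/r, b/Stay/x/A/t} → row (5,-2) (4,-4)
{b/Out/z/D/r, b/Out/z/A/r, b/Stay/z/D/r, b/Stay/z/A/r} → row (-3,2) (-3,2)
{b/Out/z/D/t, b/Out/z/A/t, b/Stay/z/D/t, b/Stay/z/A/t} → row (-4,4) (-4,4)
That's 6 distinct rows out of 32 strategies.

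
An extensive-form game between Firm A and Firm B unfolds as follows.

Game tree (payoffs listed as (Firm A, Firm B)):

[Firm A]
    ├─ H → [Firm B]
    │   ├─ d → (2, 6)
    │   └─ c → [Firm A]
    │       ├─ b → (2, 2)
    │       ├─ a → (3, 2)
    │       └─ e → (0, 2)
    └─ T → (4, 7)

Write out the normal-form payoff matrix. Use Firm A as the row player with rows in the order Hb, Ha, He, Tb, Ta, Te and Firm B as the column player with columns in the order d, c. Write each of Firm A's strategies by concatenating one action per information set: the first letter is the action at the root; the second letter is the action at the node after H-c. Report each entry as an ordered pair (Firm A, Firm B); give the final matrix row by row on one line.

            d        c
  Hb    (2,6)    (2,2)
  Ha    (2,6)    (3,2)
  He    (2,6)    (0,2)
  Tb    (4,7)    (4,7)
  Ta    (4,7)    (4,7)
  Te    (4,7)    (4,7)

Hb: (2,6) (2,2) | Ha: (2,6) (3,2) | He: (2,6) (0,2) | Tb: (4,7) (4,7) | Ta: (4,7) (4,7) | Te: (4,7) (4,7)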